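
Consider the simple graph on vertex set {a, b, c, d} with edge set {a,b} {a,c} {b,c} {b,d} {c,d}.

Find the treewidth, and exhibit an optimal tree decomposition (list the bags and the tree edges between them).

Treewidth 2.
One such decomposition:
Bags: B1 = {b, c, d}  B2 = {a, b, c}
Tree: B1–B2

The largest bag has 3 vertices, giving width 2; this decomposition certifies tw(G) ≤ 2. Conversely, {b, c, d} is a clique of size 3, and the vertices of any clique must share a bag in every tree decomposition; so some bag has ≥ 3 vertices and tw(G) ≥ 2. Hence tw(G) = 2 exactly.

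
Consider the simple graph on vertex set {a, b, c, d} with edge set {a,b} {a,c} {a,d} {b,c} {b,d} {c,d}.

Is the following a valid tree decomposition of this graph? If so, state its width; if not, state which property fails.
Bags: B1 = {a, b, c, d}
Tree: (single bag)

Checking the three conditions: (i) the bags cover all of {a, b, c, d}; (ii) for each edge, some bag contains both endpoints; (iii) the bags containing any fixed vertex form a subtree. All hold, so the decomposition is valid with width 4 − 1 = 3.

Yes; width 3.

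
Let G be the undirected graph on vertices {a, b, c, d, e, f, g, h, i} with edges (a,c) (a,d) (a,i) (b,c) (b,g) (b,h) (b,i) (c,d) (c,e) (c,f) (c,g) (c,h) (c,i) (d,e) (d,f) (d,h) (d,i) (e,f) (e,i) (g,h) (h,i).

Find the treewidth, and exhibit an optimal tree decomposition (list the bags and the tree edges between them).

Treewidth 3.
One such decomposition:
Bags: B1 = {c, d, e, i}  B2 = {c, d, h, i}  B3 = {b, c, h, i}  B4 = {c, d, e, f}  B5 = {b, c, g, h}  B6 = {a, c, d, i}
Tree: B1–B2, B2–B3, B1–B4, B3–B5, B2–B6

Every bag has size at most 4, so the width is 4 − 1 = 3 and tw(G) ≤ 3. Conversely, {c, d, e, f} is a clique of size 4, and the vertices of any clique must share a bag in every tree decomposition; so some bag has ≥ 4 vertices and tw(G) ≥ 3. The upper and lower bounds meet at 3, so that is the treewidth.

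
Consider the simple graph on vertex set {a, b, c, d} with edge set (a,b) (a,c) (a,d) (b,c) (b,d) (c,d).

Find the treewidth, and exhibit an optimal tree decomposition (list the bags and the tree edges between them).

A single bag containing all 4 vertices is trivially a valid decomposition of width 3. Conversely, {a, b, c, d} is a clique of size 4, and the vertices of any clique must share a bag in every tree decomposition; so some bag has ≥ 4 vertices and tw(G) ≥ 3. The upper and lower bounds meet at 3, so that is the treewidth.

Treewidth 3.
One optimal decomposition is:
Bags: B1 = {a, b, c, d}
Tree: (single bag)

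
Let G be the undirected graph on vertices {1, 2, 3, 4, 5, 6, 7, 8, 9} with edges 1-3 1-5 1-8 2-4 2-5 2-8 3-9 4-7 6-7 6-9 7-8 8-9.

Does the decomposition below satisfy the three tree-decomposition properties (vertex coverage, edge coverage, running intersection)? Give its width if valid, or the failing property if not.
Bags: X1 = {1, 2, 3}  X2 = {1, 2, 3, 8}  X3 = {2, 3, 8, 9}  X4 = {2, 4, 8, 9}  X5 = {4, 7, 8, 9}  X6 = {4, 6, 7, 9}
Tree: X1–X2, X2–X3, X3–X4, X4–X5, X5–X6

No — vertex 5 appears in no bag.

A tree decomposition must satisfy three properties: every vertex lies in some bag; for every edge, both endpoints lie together in some bag; and for every vertex, the bags containing it form a connected subtree. Here vertex 5 appears in no bag, so the decomposition is invalid.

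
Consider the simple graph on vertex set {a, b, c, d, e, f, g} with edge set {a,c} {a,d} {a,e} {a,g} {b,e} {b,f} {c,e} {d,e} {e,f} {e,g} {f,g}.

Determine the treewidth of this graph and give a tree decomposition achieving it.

Treewidth 2.
One optimal decomposition is:
Bags: B1 = {a, c, e}  B2 = {a, e, g}  B3 = {e, f, g}  B4 = {a, d, e}  B5 = {b, e, f}
Tree: B1–B2, B2–B3, B1–B4, B3–B5

Each bag holds 3 vertices, so the decomposition has width 2, which upper-bounds the treewidth. On the other hand G contains the 3-clique {a, e, g}. A clique must lie in a single bag of any decomposition, so no decomposition can have width below 2. Therefore the treewidth is 2.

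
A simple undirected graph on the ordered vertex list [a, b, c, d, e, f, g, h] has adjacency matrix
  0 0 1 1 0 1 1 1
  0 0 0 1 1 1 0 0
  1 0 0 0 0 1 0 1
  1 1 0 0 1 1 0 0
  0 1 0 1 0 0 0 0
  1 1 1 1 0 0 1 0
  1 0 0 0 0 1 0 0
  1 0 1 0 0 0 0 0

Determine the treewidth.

A width-2 tree decomposition is:
Bags: B1 = {a, f, g}  B2 = {a, c, f}  B3 = {a, d, f}  B4 = {b, d, f}  B5 = {b, d, e}  B6 = {a, c, h}
Tree: B1–B2, B2–B3, B3–B4, B4–B5, B2–B6
Each bag holds 3 vertices, so the decomposition has width 2, which upper-bounds the treewidth. On the other hand G contains the 3-clique {b, d, e}. A clique must lie in a single bag of any decomposition, so no decomposition can have width below 2. Hence tw(G) = 2 exactly.

2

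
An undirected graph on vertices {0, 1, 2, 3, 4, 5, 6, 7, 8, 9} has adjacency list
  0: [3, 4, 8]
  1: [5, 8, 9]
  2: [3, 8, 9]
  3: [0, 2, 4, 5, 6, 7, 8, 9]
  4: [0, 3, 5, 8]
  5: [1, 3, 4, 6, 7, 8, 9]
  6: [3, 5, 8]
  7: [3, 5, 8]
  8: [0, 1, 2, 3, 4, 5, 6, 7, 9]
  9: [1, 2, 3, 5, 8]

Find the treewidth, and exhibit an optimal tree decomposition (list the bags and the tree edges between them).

Treewidth 3.
One such decomposition:
Bags: B1 = {3, 4, 5, 8}  B2 = {3, 5, 7, 8}  B3 = {3, 5, 8, 9}  B4 = {3, 5, 6, 8}  B5 = {1, 5, 8, 9}  B6 = {0, 3, 4, 8}  B7 = {2, 3, 8, 9}
Tree: B1–B2, B1–B3, B2–B4, B3–B5, B1–B6, B3–B7

Every bag has size at most 4, so the width is 4 − 1 = 3 and tw(G) ≤ 3. Conversely, {1, 5, 8, 9} is a clique of size 4, and the vertices of any clique must share a bag in every tree decomposition; so some bag has ≥ 4 vertices and tw(G) ≥ 3. Combining the bounds, tw(G) = 3.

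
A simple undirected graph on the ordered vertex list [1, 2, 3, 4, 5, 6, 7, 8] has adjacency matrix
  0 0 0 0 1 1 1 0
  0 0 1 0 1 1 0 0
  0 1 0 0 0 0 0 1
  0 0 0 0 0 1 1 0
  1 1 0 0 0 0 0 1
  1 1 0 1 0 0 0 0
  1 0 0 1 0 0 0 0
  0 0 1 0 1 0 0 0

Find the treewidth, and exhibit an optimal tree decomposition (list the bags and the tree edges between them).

Treewidth 2.
One such decomposition:
Bags: B1 = {3, 5, 8}  B2 = {2, 3, 5}  B3 = {1, 2, 5}  B4 = {1, 2, 6}  B5 = {1, 6, 7}  B6 = {4, 6, 7}
Tree: B1–B2, B2–B3, B3–B4, B4–B5, B5–B6

The largest bag has 3 vertices, giving width 2; this decomposition certifies tw(G) ≤ 2. For the lower bound, G contains the cycle 8–3–2–5–8, so G is not a forest; only forests have treewidth ≤ 1, hence tw(G) ≥ 2. Therefore the treewidth is 2.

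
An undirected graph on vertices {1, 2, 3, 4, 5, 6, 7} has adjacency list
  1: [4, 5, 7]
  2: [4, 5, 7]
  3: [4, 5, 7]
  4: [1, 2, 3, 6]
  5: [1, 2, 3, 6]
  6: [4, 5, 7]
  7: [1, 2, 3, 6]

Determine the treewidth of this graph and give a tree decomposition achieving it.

Each bag holds 4 vertices, so the decomposition has width 3, which upper-bounds the treewidth. For the lower bound: the 4 vertex sets {6,7}, {2,4}, {5}, {3} are disjoint, each induces a connected subgraph, and every pair is joined by at least one edge of G. Contracting each set to a single vertex therefore yields K_{4} as a minor, and since treewidth is minor-monotone, tw(G) ≥ tw(K_{4}) = 3. The upper and lower bounds meet at 3, so that is the treewidth.

Treewidth 3.
Bags: B1 = {4, 5, 6, 7}  B2 = {2, 4, 5, 7}  B3 = {3, 4, 5, 7}  B4 = {1, 4, 5, 7}
Tree: B1–B2, B2–B3, B3–B4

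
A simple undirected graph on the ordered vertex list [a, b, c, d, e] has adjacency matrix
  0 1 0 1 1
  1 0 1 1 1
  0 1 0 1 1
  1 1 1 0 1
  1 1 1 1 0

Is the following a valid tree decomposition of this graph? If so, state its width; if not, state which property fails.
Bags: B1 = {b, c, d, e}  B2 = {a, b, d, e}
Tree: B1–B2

Yes; width 3.

Vertex coverage: the bags together contain {a, b, c, d, e}, the full vertex set. Edge coverage: each edge of G has both endpoints in at least one bag. Running intersection: for every vertex, the bags containing it form a connected subtree. All three properties hold, so this is a valid tree decomposition of width max|bag| − 1 = 3, and hence tw(G) ≤ 3.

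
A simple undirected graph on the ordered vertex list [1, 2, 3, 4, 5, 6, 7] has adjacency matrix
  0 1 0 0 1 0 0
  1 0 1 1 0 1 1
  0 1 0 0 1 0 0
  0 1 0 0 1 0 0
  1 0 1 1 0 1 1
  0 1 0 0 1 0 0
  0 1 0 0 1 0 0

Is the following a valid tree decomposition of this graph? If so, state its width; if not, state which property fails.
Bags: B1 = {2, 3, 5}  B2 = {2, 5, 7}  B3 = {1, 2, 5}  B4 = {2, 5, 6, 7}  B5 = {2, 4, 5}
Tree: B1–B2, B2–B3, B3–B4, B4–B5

A tree decomposition must satisfy three properties: every vertex lies in some bag; for every edge, both endpoints lie together in some bag; and for every vertex, the bags containing it form a connected subtree. Here bags containing vertex 7 are not connected in the tree, so the decomposition is invalid.

No — bags containing vertex 7 are not connected in the tree.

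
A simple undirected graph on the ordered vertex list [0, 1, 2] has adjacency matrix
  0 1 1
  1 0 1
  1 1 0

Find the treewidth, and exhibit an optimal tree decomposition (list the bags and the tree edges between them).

Treewidth 2.
Bags: B1 = {0, 1, 2}
Tree: (single bag)

With just one bag of size 3, the width is 3 − 1 = 2, so tw(G) ≤ 2. For the lower bound, the 3 vertices {0, 1, 2} are pairwise adjacent, and any tree decomposition puts a clique entirely inside one bag — forcing width ≥ 2. Combining the bounds, tw(G) = 2.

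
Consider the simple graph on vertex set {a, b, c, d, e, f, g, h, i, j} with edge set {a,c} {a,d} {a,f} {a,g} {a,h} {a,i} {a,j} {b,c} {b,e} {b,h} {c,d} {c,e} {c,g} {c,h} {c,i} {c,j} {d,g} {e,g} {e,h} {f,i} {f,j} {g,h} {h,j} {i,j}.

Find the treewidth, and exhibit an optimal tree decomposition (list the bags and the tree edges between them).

Every bag has size at most 4, so the width is 4 − 1 = 3 and tw(G) ≤ 3. For the lower bound, the 4 vertices {a, c, d, g} are pairwise adjacent, and any tree decomposition puts a clique entirely inside one bag — forcing width ≥ 3. The upper and lower bounds meet at 3, so that is the treewidth.

Treewidth 3.
One optimal decomposition is:
Bags: B1 = {a, c, h, j}  B2 = {a, c, g, h}  B3 = {a, c, i, j}  B4 = {c, e, g, h}  B5 = {b, c, e, h}  B6 = {a, c, d, g}  B7 = {a, f, i, j}
Tree: B1–B2, B1–B3, B2–B4, B4–B5, B2–B6, B3–B7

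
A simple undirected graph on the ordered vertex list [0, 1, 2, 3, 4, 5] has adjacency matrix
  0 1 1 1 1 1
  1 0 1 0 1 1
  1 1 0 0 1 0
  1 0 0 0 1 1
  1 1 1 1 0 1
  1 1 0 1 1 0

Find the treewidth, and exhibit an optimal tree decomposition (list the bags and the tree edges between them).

Each bag holds 4 vertices, so the decomposition has width 3, which upper-bounds the treewidth. For the lower bound, the 4 vertices {0, 1, 2, 4} are pairwise adjacent, and any tree decomposition puts a clique entirely inside one bag — forcing width ≥ 3. Combining the bounds, tw(G) = 3.

Treewidth 3.
One such decomposition:
Bags: B1 = {0, 3, 4, 5}  B2 = {0, 1, 4, 5}  B3 = {0, 1, 2, 4}
Tree: B1–B2, B2–B3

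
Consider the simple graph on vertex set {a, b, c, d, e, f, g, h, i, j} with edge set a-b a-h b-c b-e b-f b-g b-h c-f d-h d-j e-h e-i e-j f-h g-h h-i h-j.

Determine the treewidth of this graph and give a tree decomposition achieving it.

Each bag holds 3 vertices, so the decomposition has width 2, which upper-bounds the treewidth. Conversely, {d, h, j} is a clique of size 3, and the vertices of any clique must share a bag in every tree decomposition; so some bag has ≥ 3 vertices and tw(G) ≥ 2. Hence tw(G) = 2 exactly.

Treewidth 2.
One such decomposition:
Bags: B1 = {b, g, h}  B2 = {b, f, h}  B3 = {b, e, h}  B4 = {a, b, h}  B5 = {e, h, j}  B6 = {b, c, f}  B7 = {d, h, j}  B8 = {e, h, i}
Tree: B1–B2, B1–B3, B2–B4, B3–B5, B2–B6, B5–B7, B5–B8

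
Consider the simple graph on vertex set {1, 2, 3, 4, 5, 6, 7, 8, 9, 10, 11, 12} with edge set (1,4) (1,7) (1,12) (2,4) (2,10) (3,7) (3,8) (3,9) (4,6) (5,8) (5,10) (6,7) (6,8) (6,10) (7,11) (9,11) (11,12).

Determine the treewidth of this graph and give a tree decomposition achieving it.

Treewidth 3.
Bags: B1 = {1, 9, 11, 12}  B2 = {1, 7, 9, 11}  B3 = {1, 3, 7, 9}  B4 = {1, 3, 4, 7}  B5 = {3, 4, 6, 7}  B6 = {3, 4, 6, 8}  B7 = {2, 4, 6, 8}  B8 = {2, 6, 8, 10}  B9 = {2, 5, 8, 10}
Tree: B1–B2, B2–B3, B3–B4, B4–B5, B5–B6, B6–B7, B7–B8, B8–B9

The largest bag has 4 vertices, giving width 3; this decomposition certifies tw(G) ≤ 3. For the lower bound: the 4 vertex sets {9,11,12}, {1}, {7}, {3,4,6,8} are disjoint, each induces a connected subgraph, and every pair is joined by at least one edge of G. Contracting each set to a single vertex therefore yields K_{4} as a minor, and since treewidth is minor-monotone, tw(G) ≥ tw(K_{4}) = 3. Hence tw(G) = 3 exactly.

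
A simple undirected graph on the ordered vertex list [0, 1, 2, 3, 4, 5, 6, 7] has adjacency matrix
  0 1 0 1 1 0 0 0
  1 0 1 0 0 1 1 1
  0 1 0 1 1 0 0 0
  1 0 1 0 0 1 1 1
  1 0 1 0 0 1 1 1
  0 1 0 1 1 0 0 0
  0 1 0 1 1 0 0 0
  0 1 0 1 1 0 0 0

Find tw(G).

3

A width-3 tree decomposition is:
Bags: B1 = {1, 3, 4, 5}  B2 = {1, 3, 4, 7}  B3 = {1, 3, 4, 6}  B4 = {0, 1, 3, 4}  B5 = {1, 2, 3, 4}
Tree: B1–B2, B2–B3, B3–B4, B4–B5
The largest bag has 4 vertices, giving width 3; this decomposition certifies tw(G) ≤ 3. For the lower bound: the 4 vertex sets {4,5}, {3,7}, {1}, {6} are disjoint, each induces a connected subgraph, and every pair is joined by at least one edge of G. Contracting each set to a single vertex therefore yields K_{4} as a minor, and since treewidth is minor-monotone, tw(G) ≥ tw(K_{4}) = 3. Combining the bounds, tw(G) = 3.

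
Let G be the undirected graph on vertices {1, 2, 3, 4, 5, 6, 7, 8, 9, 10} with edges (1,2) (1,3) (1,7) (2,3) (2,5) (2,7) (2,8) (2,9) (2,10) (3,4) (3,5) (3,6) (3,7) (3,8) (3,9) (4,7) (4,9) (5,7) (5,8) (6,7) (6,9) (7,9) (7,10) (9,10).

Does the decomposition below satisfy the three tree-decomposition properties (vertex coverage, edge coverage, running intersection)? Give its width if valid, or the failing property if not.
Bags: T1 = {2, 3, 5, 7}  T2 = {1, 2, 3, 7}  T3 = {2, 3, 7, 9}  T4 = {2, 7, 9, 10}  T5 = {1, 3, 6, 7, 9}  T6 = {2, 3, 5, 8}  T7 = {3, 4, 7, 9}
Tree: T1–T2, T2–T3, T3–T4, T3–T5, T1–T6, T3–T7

No — bags containing vertex 1 are not connected in the tree.

A tree decomposition must satisfy three properties: every vertex lies in some bag; for every edge, both endpoints lie together in some bag; and for every vertex, the bags containing it form a connected subtree. Here bags containing vertex 1 are not connected in the tree, so the decomposition is invalid.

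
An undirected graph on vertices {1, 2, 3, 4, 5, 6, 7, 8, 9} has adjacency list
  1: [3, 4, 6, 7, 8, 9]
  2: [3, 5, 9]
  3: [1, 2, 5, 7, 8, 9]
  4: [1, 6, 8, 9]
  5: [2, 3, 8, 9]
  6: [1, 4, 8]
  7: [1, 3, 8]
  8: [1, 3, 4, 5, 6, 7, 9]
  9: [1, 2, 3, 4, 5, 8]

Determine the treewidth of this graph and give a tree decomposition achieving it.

The largest bag has 4 vertices, giving width 3; this decomposition certifies tw(G) ≤ 3. For the lower bound, the 4 vertices {1, 3, 8, 9} are pairwise adjacent, and any tree decomposition puts a clique entirely inside one bag — forcing width ≥ 3. Combining the bounds, tw(G) = 3.

Treewidth 3.
Bags: B1 = {1, 3, 8, 9}  B2 = {3, 5, 8, 9}  B3 = {2, 3, 5, 9}  B4 = {1, 4, 8, 9}  B5 = {1, 3, 7, 8}  B6 = {1, 4, 6, 8}
Tree: B1–B2, B2–B3, B1–B4, B1–B5, B4–B6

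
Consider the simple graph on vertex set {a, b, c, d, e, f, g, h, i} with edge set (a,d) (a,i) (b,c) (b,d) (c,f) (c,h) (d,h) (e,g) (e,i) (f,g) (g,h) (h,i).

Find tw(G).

A width-3 tree decomposition is:
Bags: B1 = {a, b, c, d}  B2 = {a, c, d, h}  B3 = {a, c, h, i}  B4 = {c, f, h, i}  B5 = {f, g, h, i}  B6 = {e, f, g, i}
Tree: B1–B2, B2–B3, B3–B4, B4–B5, B5–B6
The largest bag has 4 vertices, giving width 3; this decomposition certifies tw(G) ≤ 3. For the lower bound: the 4 vertex sets {a,b,d}, {c}, {h}, {e,f,g,i} are disjoint, each induces a connected subgraph, and every pair is joined by at least one edge of G. Contracting each set to a single vertex therefore yields K_{4} as a minor, and since treewidth is minor-monotone, tw(G) ≥ tw(K_{4}) = 3. Hence tw(G) = 3 exactly.

3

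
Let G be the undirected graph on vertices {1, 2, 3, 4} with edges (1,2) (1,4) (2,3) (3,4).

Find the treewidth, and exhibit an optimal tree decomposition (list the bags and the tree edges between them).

Treewidth 2.
One optimal decomposition is:
Bags: B1 = {2, 3, 4}  B2 = {1, 2, 4}
Tree: B1–B2

The largest bag has 3 vertices, giving width 2; this decomposition certifies tw(G) ≤ 2. The edges 4–3–2–1–4 form a cycle, so G is not a tree and its treewidth is at least 2. Combining the bounds, tw(G) = 2.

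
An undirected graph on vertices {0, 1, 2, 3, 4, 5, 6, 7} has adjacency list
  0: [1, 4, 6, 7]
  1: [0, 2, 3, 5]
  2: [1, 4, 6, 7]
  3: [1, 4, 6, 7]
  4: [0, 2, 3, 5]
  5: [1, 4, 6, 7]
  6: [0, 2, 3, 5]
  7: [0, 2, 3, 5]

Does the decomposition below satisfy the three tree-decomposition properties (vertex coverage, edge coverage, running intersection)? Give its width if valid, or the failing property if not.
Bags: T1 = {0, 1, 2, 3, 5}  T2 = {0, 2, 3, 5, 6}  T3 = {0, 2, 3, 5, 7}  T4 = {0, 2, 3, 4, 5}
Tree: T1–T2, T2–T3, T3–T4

Yes; width 4.

Checking the three conditions: (i) the bags cover all of {0, 1, 2, 3, 4, 5, 6, 7}; (ii) for each edge, some bag contains both endpoints; (iii) the bags containing any fixed vertex form a subtree. All hold, so the decomposition is valid with width 5 − 1 = 4.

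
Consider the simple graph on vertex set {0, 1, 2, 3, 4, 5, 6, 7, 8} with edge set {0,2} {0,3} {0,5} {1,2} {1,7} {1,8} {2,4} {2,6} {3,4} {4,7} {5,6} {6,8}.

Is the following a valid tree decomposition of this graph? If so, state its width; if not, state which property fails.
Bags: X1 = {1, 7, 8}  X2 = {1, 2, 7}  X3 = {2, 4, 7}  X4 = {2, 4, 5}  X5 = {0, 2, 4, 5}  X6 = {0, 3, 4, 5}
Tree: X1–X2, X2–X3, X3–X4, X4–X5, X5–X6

No — vertex 6 appears in no bag.

A tree decomposition must satisfy three properties: every vertex lies in some bag; for every edge, both endpoints lie together in some bag; and for every vertex, the bags containing it form a connected subtree. Here vertex 6 appears in no bag, so the decomposition is invalid.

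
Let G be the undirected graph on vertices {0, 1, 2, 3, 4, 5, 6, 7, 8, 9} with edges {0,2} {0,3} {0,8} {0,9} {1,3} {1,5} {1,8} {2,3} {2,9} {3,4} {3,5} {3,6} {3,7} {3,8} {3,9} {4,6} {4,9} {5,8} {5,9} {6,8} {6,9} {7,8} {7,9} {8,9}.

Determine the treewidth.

A width-3 tree decomposition is:
Bags: B1 = {3, 6, 8, 9}  B2 = {0, 3, 8, 9}  B3 = {3, 5, 8, 9}  B4 = {1, 3, 5, 8}  B5 = {3, 4, 6, 9}  B6 = {0, 2, 3, 9}  B7 = {3, 7, 8, 9}
Tree: B1–B2, B2–B3, B3–B4, B1–B5, B2–B6, B2–B7
Each bag holds 4 vertices, so the decomposition has width 3, which upper-bounds the treewidth. Conversely, {1, 3, 5, 8} is a clique of size 4, and the vertices of any clique must share a bag in every tree decomposition; so some bag has ≥ 4 vertices and tw(G) ≥ 3. Therefore the treewidth is 3.

3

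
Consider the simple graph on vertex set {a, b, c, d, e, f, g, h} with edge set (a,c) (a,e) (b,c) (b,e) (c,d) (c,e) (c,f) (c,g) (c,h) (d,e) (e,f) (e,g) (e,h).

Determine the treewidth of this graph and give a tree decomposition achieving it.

Treewidth 2.
Bags: B1 = {c, e, f}  B2 = {c, d, e}  B3 = {b, c, e}  B4 = {a, c, e}  B5 = {c, e, h}  B6 = {c, e, g}
Tree: B1–B2, B2–B3, B1–B4, B3–B5, B1–B6

Every bag has size at most 3, so the width is 3 − 1 = 2 and tw(G) ≤ 2. For the lower bound, the 3 vertices {c, d, e} are pairwise adjacent, and any tree decomposition puts a clique entirely inside one bag — forcing width ≥ 2. Therefore the treewidth is 2.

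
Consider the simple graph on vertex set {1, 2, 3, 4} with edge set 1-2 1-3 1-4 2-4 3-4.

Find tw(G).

A width-2 tree decomposition is:
Bags: B1 = {1, 3, 4}  B2 = {1, 2, 4}
Tree: B1–B2
The largest bag has 3 vertices, giving width 2; this decomposition certifies tw(G) ≤ 2. On the other hand G contains the 3-clique {1, 2, 4}. A clique must lie in a single bag of any decomposition, so no decomposition can have width below 2. Combining the bounds, tw(G) = 2.

2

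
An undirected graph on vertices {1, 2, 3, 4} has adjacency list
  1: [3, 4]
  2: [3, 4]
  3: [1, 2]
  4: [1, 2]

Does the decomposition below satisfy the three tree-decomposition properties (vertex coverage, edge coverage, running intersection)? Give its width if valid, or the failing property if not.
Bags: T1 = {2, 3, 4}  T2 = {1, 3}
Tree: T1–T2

No — edge (4,1) lies in no bag.

A tree decomposition must satisfy three properties: every vertex lies in some bag; for every edge, both endpoints lie together in some bag; and for every vertex, the bags containing it form a connected subtree. Here edge (4,1) lies in no bag, so the decomposition is invalid.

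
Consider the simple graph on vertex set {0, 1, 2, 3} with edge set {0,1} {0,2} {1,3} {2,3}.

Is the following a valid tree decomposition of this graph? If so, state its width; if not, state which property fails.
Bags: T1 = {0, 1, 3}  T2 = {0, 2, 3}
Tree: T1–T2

Checking the three conditions: (i) the bags cover all of {0, 1, 2, 3}; (ii) for each edge, some bag contains both endpoints; (iii) the bags containing any fixed vertex form a subtree. All hold, so the decomposition is valid with width 3 − 1 = 2.

Yes; width 2.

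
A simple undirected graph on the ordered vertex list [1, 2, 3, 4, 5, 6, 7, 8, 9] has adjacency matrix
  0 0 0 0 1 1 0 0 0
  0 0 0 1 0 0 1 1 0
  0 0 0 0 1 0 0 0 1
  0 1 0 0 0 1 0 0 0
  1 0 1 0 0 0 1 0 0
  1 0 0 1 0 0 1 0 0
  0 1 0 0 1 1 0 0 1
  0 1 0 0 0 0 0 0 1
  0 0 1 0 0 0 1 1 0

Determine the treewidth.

3

A width-3 tree decomposition is:
Bags: B1 = {2, 3, 8, 9}  B2 = {2, 3, 7, 9}  B3 = {2, 3, 5, 7}  B4 = {2, 4, 5, 7}  B5 = {4, 5, 6, 7}  B6 = {1, 4, 5, 6}
Tree: B1–B2, B2–B3, B3–B4, B4–B5, B5–B6
The largest bag has 4 vertices, giving width 3; this decomposition certifies tw(G) ≤ 3. For the lower bound: the 4 vertex sets {3,8,9}, {2}, {7}, {1,4,5,6} are disjoint, each induces a connected subgraph, and every pair is joined by at least one edge of G. Contracting each set to a single vertex therefore yields K_{4} as a minor, and since treewidth is minor-monotone, tw(G) ≥ tw(K_{4}) = 3. Therefore the treewidth is 3.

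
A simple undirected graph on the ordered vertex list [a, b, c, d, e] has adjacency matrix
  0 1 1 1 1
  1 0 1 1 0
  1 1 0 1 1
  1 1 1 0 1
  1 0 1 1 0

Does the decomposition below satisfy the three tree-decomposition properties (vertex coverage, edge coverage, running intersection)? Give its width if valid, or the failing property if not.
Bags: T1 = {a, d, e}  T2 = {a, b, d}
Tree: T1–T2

A tree decomposition must satisfy three properties: every vertex lies in some bag; for every edge, both endpoints lie together in some bag; and for every vertex, the bags containing it form a connected subtree. Here vertex c appears in no bag, so the decomposition is invalid.

No — vertex c appears in no bag.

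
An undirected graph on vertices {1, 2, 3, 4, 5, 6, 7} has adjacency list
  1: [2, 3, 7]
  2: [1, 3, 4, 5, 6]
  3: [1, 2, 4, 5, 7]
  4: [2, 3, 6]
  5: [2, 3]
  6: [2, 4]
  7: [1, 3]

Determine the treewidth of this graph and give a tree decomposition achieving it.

Each bag holds 3 vertices, so the decomposition has width 2, which upper-bounds the treewidth. Conversely, {1, 2, 3} is a clique of size 3, and the vertices of any clique must share a bag in every tree decomposition; so some bag has ≥ 3 vertices and tw(G) ≥ 2. Combining the bounds, tw(G) = 2.

Treewidth 2.
One such decomposition:
Bags: B1 = {1, 3, 7}  B2 = {1, 2, 3}  B3 = {2, 3, 4}  B4 = {2, 4, 6}  B5 = {2, 3, 5}
Tree: B1–B2, B2–B3, B3–B4, B2–B5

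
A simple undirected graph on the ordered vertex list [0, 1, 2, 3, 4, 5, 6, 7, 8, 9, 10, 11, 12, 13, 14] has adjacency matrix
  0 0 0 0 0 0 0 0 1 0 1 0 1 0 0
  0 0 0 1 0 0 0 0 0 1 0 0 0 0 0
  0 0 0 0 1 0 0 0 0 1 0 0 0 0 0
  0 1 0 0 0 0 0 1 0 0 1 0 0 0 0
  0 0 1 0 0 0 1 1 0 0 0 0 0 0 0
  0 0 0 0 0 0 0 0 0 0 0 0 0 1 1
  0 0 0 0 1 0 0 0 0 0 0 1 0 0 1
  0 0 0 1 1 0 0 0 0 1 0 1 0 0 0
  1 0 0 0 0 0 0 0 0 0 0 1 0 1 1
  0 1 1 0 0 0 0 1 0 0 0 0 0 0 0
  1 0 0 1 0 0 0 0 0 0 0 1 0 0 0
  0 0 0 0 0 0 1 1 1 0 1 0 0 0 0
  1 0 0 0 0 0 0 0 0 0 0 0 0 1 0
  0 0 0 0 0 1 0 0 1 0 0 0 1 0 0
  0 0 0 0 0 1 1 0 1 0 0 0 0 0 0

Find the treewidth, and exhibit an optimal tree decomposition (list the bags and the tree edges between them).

The largest bag has 4 vertices, giving width 3; this decomposition certifies tw(G) ≤ 3. For the lower bound: the 4 vertex sets {1,2,9}, {4}, {7}, {3,6,10,11} are disjoint, each induces a connected subgraph, and every pair is joined by at least one edge of G. Contracting each set to a single vertex therefore yields K_{4} as a minor, and since treewidth is minor-monotone, tw(G) ≥ tw(K_{4}) = 3. Hence tw(G) = 3 exactly.

Treewidth 3.
One such decomposition:
Bags: B1 = {1, 2, 4, 9}  B2 = {1, 4, 7, 9}  B3 = {1, 3, 4, 7}  B4 = {3, 4, 6, 7}  B5 = {3, 6, 7, 11}  B6 = {3, 6, 10, 11}  B7 = {6, 10, 11, 14}  B8 = {8, 10, 11, 14}  B9 = {0, 8, 10, 14}  B10 = {0, 5, 8, 14}  B11 = {0, 5, 8, 13}  B12 = {0, 5, 12, 13}
Tree: B1–B2, B2–B3, B3–B4, B4–B5, B5–B6, B6–B7, B7–B8, B8–B9, B9–B10, B10–B11, B11–B12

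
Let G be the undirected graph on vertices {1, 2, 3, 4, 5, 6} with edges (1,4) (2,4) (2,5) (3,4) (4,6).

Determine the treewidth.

A width-1 tree decomposition is:
Bags: B1 = {2, 4}  B2 = {1, 4}  B3 = {4, 6}  B4 = {2, 5}  B5 = {3, 4}
Tree: B1–B2, B2–B3, B1–B4, B1–B5
The largest bag has 2 vertices, giving width 1; this decomposition certifies tw(G) ≤ 1. Any graph with an edge has treewidth ≥ 1, and G has the edge 4–2. The upper and lower bounds meet at 1, so that is the treewidth.

1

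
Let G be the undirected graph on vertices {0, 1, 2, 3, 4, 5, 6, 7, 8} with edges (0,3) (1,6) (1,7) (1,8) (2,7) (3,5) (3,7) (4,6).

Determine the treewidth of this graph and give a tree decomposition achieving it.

Each bag holds 2 vertices, so the decomposition has width 1, which upper-bounds the treewidth. G has an edge, so its treewidth is at least 1. The upper and lower bounds meet at 1, so that is the treewidth.

Treewidth 1.
Bags: B1 = {1, 7}  B2 = {3, 7}  B3 = {3, 5}  B4 = {1, 6}  B5 = {0, 3}  B6 = {4, 6}  B7 = {2, 7}  B8 = {1, 8}
Tree: B1–B2, B2–B3, B1–B4, B3–B5, B4–B6, B1–B7, B1–B8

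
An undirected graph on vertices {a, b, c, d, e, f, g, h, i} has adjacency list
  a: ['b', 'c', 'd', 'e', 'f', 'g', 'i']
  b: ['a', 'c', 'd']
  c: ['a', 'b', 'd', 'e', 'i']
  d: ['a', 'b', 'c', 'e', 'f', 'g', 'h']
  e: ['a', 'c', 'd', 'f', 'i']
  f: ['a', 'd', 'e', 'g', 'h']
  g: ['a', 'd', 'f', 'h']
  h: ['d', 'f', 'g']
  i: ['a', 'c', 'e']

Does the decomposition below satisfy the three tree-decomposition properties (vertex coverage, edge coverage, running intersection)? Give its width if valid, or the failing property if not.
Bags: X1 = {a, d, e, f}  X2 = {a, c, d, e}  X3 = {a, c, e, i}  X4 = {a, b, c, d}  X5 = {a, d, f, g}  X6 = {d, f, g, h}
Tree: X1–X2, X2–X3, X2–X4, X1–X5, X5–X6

Yes; width 3.

Vertex coverage: the bags together contain {a, b, c, d, e, f, g, h, i}, the full vertex set. Edge coverage: each edge of G has both endpoints in at least one bag. Running intersection: for every vertex, the bags containing it form a connected subtree. All three properties hold, so this is a valid tree decomposition of width max|bag| − 1 = 3, and hence tw(G) ≤ 3.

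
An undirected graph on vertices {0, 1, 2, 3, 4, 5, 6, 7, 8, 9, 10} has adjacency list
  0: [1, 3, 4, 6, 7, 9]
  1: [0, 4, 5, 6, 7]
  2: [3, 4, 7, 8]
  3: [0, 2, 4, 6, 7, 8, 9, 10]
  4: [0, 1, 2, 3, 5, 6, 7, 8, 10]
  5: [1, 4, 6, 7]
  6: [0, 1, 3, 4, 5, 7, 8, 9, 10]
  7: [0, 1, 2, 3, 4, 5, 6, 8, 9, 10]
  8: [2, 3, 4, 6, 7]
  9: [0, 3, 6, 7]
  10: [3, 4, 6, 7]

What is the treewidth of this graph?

4

A width-4 tree decomposition is:
Bags: B1 = {0, 3, 4, 6, 7}  B2 = {0, 1, 4, 6, 7}  B3 = {0, 3, 6, 7, 9}  B4 = {3, 4, 6, 7, 8}  B5 = {3, 4, 6, 7, 10}  B6 = {1, 4, 5, 6, 7}  B7 = {2, 3, 4, 7, 8}
Tree: B1–B2, B1–B3, B1–B4, B1–B5, B2–B6, B4–B7
Every bag has size at most 5, so the width is 5 − 1 = 4 and tw(G) ≤ 4. On the other hand G contains the 5-clique {0, 3, 6, 7, 9}. A clique must lie in a single bag of any decomposition, so no decomposition can have width below 4. The upper and lower bounds meet at 4, so that is the treewidth.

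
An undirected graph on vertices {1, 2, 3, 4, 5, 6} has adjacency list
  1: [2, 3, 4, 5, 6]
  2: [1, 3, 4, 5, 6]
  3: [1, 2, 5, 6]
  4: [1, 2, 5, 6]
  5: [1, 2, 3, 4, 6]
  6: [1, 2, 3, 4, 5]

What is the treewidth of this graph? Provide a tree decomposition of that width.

Treewidth 4.
One optimal decomposition is:
Bags: B1 = {1, 2, 4, 5, 6}  B2 = {1, 2, 3, 5, 6}
Tree: B1–B2

The largest bag has 5 vertices, giving width 4; this decomposition certifies tw(G) ≤ 4. Conversely, {1, 2, 3, 5, 6} is a clique of size 5, and the vertices of any clique must share a bag in every tree decomposition; so some bag has ≥ 5 vertices and tw(G) ≥ 4. Hence tw(G) = 4 exactly.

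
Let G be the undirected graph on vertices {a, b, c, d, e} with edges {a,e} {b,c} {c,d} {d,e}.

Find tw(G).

1

A width-1 tree decomposition is:
Bags: B1 = {a, e}  B2 = {d, e}  B3 = {c, d}  B4 = {b, c}
Tree: B1–B2, B2–B3, B3–B4
Each bag holds 2 vertices, so the decomposition has width 1, which upper-bounds the treewidth. Since G has at least one edge (e.g. a–e), it is not an edgeless graph, so tw(G) ≥ 1. Hence tw(G) = 1 exactly.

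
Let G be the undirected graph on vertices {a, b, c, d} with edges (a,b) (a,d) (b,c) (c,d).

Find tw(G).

A width-2 tree decomposition is:
Bags: B1 = {a, c, d}  B2 = {a, b, c}
Tree: B1–B2
Every bag has size at most 3, so the width is 3 − 1 = 2 and tw(G) ≤ 2. For the lower bound, G contains the cycle a–d–c–b–a, so G is not a forest; only forests have treewidth ≤ 1, hence tw(G) ≥ 2. Hence tw(G) = 2 exactly.

2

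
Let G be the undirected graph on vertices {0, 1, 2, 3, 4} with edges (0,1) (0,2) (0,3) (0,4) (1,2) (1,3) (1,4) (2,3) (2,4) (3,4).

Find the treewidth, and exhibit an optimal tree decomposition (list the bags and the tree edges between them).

A single bag containing all 5 vertices is trivially a valid decomposition of width 4. On the other hand G contains the 5-clique {0, 1, 2, 3, 4}. A clique must lie in a single bag of any decomposition, so no decomposition can have width below 4. Therefore the treewidth is 4.

Treewidth 4.
One such decomposition:
Bags: B1 = {0, 1, 2, 3, 4}
Tree: (single bag)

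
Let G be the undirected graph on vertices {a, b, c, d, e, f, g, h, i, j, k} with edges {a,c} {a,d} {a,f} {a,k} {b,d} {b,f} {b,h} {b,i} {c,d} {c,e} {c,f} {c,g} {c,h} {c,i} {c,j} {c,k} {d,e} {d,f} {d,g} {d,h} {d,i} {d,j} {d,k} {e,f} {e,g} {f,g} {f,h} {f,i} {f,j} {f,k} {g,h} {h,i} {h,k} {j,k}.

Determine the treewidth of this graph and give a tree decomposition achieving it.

Treewidth 4.
One optimal decomposition is:
Bags: B1 = {c, d, f, h, k}  B2 = {c, d, f, h, i}  B3 = {c, d, f, j, k}  B4 = {c, d, f, g, h}  B5 = {c, d, e, f, g}  B6 = {a, c, d, f, k}  B7 = {b, d, f, h, i}
Tree: B1–B2, B1–B3, B2–B4, B4–B5, B3–B6, B2–B7

The largest bag has 5 vertices, giving width 4; this decomposition certifies tw(G) ≤ 4. Conversely, {c, d, f, j, k} is a clique of size 5, and the vertices of any clique must share a bag in every tree decomposition; so some bag has ≥ 5 vertices and tw(G) ≥ 4. Hence tw(G) = 4 exactly.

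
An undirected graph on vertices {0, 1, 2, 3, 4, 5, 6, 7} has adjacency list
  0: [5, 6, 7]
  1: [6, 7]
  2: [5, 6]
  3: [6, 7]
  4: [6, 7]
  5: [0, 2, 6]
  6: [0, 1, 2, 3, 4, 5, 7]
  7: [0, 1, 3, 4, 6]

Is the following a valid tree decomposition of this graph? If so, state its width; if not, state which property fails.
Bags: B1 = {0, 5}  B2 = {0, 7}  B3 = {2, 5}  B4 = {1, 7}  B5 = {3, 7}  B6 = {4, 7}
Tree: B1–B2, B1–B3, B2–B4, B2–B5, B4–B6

A tree decomposition must satisfy three properties: every vertex lies in some bag; for every edge, both endpoints lie together in some bag; and for every vertex, the bags containing it form a connected subtree. Here vertex 6 appears in no bag, so the decomposition is invalid.

No — vertex 6 appears in no bag.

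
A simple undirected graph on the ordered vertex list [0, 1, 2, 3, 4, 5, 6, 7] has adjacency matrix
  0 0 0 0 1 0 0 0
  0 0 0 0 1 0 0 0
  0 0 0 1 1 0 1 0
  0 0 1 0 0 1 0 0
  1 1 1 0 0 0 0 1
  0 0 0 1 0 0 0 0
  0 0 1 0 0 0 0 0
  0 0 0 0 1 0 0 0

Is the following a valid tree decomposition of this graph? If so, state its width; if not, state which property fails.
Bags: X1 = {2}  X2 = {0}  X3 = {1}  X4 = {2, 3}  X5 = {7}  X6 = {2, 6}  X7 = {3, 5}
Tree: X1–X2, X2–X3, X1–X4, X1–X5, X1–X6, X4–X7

No — vertex 4 appears in no bag.

A tree decomposition must satisfy three properties: every vertex lies in some bag; for every edge, both endpoints lie together in some bag; and for every vertex, the bags containing it form a connected subtree. Here vertex 4 appears in no bag, so the decomposition is invalid.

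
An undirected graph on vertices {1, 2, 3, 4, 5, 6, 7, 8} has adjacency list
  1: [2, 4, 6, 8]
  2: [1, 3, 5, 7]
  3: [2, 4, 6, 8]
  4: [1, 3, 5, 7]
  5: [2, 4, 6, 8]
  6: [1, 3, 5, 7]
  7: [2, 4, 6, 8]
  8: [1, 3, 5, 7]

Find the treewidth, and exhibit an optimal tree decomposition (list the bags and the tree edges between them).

Treewidth 4.
One such decomposition:
Bags: B1 = {2, 4, 6, 7, 8}  B2 = {2, 4, 5, 6, 8}  B3 = {1, 2, 4, 6, 8}  B4 = {2, 3, 4, 6, 8}
Tree: B1–B2, B2–B3, B3–B4

Each bag holds 5 vertices, so the decomposition has width 4, which upper-bounds the treewidth. For the lower bound: the 5 vertex sets {7,8}, {2,5}, {1,6}, {4}, {3} are disjoint, each induces a connected subgraph, and every pair is joined by at least one edge of G. Contracting each set to a single vertex therefore yields K_{5} as a minor, and since treewidth is minor-monotone, tw(G) ≥ tw(K_{5}) = 4. Combining the bounds, tw(G) = 4.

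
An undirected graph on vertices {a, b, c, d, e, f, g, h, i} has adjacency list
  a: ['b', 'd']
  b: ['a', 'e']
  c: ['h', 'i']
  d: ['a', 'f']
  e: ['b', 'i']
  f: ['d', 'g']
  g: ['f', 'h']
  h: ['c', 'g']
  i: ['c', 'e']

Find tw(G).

A width-2 tree decomposition is:
Bags: B1 = {d, f, g}  B2 = {a, d, g}  B3 = {a, b, g}  B4 = {b, e, g}  B5 = {e, g, i}  B6 = {c, g, i}  B7 = {c, g, h}
Tree: B1–B2, B2–B3, B3–B4, B4–B5, B5–B6, B6–B7
Each bag holds 3 vertices, so the decomposition has width 2, which upper-bounds the treewidth. The edges g–f–d–a–b–e–i–c–h–g form a cycle, so G is not a tree and its treewidth is at least 2. Hence tw(G) = 2 exactly.

2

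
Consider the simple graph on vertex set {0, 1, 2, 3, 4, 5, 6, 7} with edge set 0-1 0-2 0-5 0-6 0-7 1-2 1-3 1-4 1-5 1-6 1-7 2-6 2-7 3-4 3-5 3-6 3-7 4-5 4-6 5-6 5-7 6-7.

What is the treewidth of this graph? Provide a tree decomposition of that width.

Treewidth 4.
One optimal decomposition is:
Bags: B1 = {0, 1, 5, 6, 7}  B2 = {1, 3, 5, 6, 7}  B3 = {1, 3, 4, 5, 6}  B4 = {0, 1, 2, 6, 7}
Tree: B1–B2, B2–B3, B1–B4

Each bag holds 5 vertices, so the decomposition has width 4, which upper-bounds the treewidth. Conversely, {0, 1, 2, 6, 7} is a clique of size 5, and the vertices of any clique must share a bag in every tree decomposition; so some bag has ≥ 5 vertices and tw(G) ≥ 4. Combining the bounds, tw(G) = 4.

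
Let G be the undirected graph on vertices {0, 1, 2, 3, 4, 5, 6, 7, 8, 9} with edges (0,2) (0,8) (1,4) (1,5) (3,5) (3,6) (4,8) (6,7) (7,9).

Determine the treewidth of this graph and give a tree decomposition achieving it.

Treewidth 1.
Bags: B1 = {7, 9}  B2 = {6, 7}  B3 = {3, 6}  B4 = {3, 5}  B5 = {1, 5}  B6 = {1, 4}  B7 = {4, 8}  B8 = {0, 8}  B9 = {0, 2}
Tree: B1–B2, B2–B3, B3–B4, B4–B5, B5–B6, B6–B7, B7–B8, B8–B9

Each bag holds 2 vertices, so the decomposition has width 1, which upper-bounds the treewidth. Since G has at least one edge (e.g. 9–7), it is not an edgeless graph, so tw(G) ≥ 1. Hence tw(G) = 1 exactly.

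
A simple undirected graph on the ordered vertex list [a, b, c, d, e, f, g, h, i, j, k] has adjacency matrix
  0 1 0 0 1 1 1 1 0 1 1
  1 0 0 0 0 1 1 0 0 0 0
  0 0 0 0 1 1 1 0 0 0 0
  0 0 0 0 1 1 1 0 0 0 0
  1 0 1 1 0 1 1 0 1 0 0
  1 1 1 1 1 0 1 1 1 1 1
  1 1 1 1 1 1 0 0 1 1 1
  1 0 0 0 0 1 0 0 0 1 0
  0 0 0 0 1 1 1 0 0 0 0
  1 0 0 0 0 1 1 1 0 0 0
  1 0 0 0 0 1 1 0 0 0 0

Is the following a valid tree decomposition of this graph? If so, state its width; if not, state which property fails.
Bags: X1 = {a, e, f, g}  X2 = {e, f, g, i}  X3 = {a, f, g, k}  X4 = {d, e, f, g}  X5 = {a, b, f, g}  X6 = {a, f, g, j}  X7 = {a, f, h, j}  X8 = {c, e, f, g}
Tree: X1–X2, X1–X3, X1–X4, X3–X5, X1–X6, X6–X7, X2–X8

Every vertex of G appears in some bag (union = {a, b, c, d, e, f, g, h, i, j, k}); every edge is covered by a bag; and for each vertex v the set of bags containing v is connected in the bag tree. The decomposition is therefore valid. The largest bag has 4 vertices, so the width is 3.

Yes; width 3.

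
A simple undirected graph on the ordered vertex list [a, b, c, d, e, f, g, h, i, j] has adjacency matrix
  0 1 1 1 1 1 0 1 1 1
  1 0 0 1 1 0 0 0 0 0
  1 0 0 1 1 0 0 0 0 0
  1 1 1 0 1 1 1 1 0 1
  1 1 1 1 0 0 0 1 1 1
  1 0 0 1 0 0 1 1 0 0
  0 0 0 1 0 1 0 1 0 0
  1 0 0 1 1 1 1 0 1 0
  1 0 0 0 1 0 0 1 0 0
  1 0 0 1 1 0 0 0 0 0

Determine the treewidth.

A width-3 tree decomposition is:
Bags: B1 = {a, d, f, h}  B2 = {a, d, e, h}  B3 = {a, d, e, j}  B4 = {a, c, d, e}  B5 = {d, f, g, h}  B6 = {a, e, h, i}  B7 = {a, b, d, e}
Tree: B1–B2, B2–B3, B3–B4, B1–B5, B2–B6, B4–B7
Every bag has size at most 4, so the width is 4 − 1 = 3 and tw(G) ≤ 3. For the lower bound, the 4 vertices {d, f, g, h} are pairwise adjacent, and any tree decomposition puts a clique entirely inside one bag — forcing width ≥ 3. The upper and lower bounds meet at 3, so that is the treewidth.

3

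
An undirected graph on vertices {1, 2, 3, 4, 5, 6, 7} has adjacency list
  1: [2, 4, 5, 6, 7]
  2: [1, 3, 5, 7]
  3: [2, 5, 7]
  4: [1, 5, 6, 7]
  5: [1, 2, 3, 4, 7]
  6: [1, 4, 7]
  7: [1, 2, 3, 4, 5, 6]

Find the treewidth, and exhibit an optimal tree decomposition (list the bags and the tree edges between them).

The largest bag has 4 vertices, giving width 3; this decomposition certifies tw(G) ≤ 3. Conversely, {1, 2, 5, 7} is a clique of size 4, and the vertices of any clique must share a bag in every tree decomposition; so some bag has ≥ 4 vertices and tw(G) ≥ 3. Combining the bounds, tw(G) = 3.

Treewidth 3.
One such decomposition:
Bags: B1 = {1, 2, 5, 7}  B2 = {1, 4, 5, 7}  B3 = {2, 3, 5, 7}  B4 = {1, 4, 6, 7}
Tree: B1–B2, B1–B3, B2–B4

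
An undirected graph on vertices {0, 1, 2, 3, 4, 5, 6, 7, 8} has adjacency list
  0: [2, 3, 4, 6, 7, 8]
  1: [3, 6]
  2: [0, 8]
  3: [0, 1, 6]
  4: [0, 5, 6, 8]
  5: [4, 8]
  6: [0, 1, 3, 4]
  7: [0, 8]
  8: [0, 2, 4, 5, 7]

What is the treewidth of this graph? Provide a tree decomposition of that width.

Treewidth 2.
One optimal decomposition is:
Bags: B1 = {0, 4, 8}  B2 = {0, 4, 6}  B3 = {4, 5, 8}  B4 = {0, 3, 6}  B5 = {0, 2, 8}  B6 = {1, 3, 6}  B7 = {0, 7, 8}
Tree: B1–B2, B1–B3, B2–B4, B1–B5, B4–B6, B1–B7

Every bag has size at most 3, so the width is 3 − 1 = 2 and tw(G) ≤ 2. For the lower bound, the 3 vertices {0, 2, 8} are pairwise adjacent, and any tree decomposition puts a clique entirely inside one bag — forcing width ≥ 2. Therefore the treewidth is 2.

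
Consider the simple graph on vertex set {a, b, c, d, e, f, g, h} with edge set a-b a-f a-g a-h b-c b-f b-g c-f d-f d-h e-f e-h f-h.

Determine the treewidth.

2

A width-2 tree decomposition is:
Bags: B1 = {a, f, h}  B2 = {d, f, h}  B3 = {a, b, f}  B4 = {e, f, h}  B5 = {a, b, g}  B6 = {b, c, f}
Tree: B1–B2, B1–B3, B2–B4, B3–B5, B3–B6
Every bag has size at most 3, so the width is 3 − 1 = 2 and tw(G) ≤ 2. On the other hand G contains the 3-clique {a, b, g}. A clique must lie in a single bag of any decomposition, so no decomposition can have width below 2. Combining the bounds, tw(G) = 2.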